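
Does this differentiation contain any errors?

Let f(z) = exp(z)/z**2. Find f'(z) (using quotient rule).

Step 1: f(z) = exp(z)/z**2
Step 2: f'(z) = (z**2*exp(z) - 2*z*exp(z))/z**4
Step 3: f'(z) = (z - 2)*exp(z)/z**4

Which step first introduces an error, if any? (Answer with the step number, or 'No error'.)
Step 3

Step 3 is incorrect due to a wrong exponent.
The step shows: (z - 2)*exp(z)/z**4
The correct value should be: (z - 2)*exp(z)/z**3

Explanation: The exponent -3 on z was incorrectly written as -4: the term (z - 2)*exp(z)/z**3 was incorrectly written as (z - 2)*exp(z)/z**4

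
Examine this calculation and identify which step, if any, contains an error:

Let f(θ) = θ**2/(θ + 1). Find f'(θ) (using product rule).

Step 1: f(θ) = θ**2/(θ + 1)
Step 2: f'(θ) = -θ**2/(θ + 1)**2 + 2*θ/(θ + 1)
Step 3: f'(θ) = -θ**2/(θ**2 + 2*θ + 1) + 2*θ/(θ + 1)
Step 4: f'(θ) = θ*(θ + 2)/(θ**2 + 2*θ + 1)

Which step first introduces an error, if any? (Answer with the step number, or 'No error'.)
No error

All steps in this derivation are correct.
The final answer f'(θ) = θ*(θ + 2)/(θ**2 + 2*θ + 1) is valid.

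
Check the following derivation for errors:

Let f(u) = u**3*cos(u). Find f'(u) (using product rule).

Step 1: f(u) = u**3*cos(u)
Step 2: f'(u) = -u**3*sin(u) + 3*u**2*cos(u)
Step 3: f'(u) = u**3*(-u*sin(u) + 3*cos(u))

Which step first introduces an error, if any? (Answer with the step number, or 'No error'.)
Step 3

Step 3 is incorrect due to a wrong exponent.
The step shows: u**3*(-u*sin(u) + 3*cos(u))
The correct value should be: u**2*(-u*sin(u) + 3*cos(u))

Explanation: The exponent 2 on u was incorrectly written as 3: the term u**2*(-u*sin(u) + 3*cos(u)) was incorrectly written as u**3*(-u*sin(u) + 3*cos(u))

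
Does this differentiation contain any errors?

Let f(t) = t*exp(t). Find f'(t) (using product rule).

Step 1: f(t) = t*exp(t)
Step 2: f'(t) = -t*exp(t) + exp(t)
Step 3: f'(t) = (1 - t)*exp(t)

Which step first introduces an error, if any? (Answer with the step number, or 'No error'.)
Step 2

Step 2 is incorrect due to a sign flip.
The step shows: -t*exp(t) + exp(t)
The correct value should be: t*exp(t) + exp(t)

Explanation: The sign of one term was flipped: the term t*exp(t) was incorrectly written as -t*exp(t)
The later steps are derived from this incorrect expression, so the error originates in Step 2.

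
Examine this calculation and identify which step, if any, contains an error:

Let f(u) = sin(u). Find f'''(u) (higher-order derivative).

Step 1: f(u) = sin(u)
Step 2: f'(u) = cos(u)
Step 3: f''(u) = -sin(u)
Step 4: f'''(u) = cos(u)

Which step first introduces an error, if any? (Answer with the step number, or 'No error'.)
Step 4

Step 4 is incorrect due to a sign flip.
The step shows: cos(u)
The correct value should be: -cos(u)

Explanation: The sign of the whole expression was flipped: the term -cos(u) was incorrectly written as cos(u)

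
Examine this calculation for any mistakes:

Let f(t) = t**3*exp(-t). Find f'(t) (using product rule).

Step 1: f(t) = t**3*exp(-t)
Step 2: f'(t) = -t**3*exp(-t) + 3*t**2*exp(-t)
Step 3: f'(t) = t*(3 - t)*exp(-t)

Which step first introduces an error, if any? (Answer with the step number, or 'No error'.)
Step 3

Step 3 is incorrect due to a wrong exponent.
The step shows: t*(3 - t)*exp(-t)
The correct value should be: t**2*(3 - t)*exp(-t)

Explanation: The exponent 2 on t was incorrectly written as 1: the term t**2*(3 - t)*exp(-t) was incorrectly written as t*(3 - t)*exp(-t)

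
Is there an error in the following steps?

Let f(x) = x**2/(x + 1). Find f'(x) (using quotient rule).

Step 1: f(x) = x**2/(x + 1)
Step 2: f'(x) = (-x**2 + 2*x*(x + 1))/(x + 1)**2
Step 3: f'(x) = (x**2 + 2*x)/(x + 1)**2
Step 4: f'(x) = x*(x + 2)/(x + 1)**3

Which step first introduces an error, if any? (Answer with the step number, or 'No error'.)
Step 4

Step 4 is incorrect due to a wrong exponent.
The step shows: x*(x + 2)/(x + 1)**3
The correct value should be: x*(x + 2)/(x + 1)**2

Explanation: The exponent -2 on x + 1 was incorrectly written as -3: the term x*(x + 2)/(x + 1)**2 was incorrectly written as x*(x + 2)/(x + 1)**3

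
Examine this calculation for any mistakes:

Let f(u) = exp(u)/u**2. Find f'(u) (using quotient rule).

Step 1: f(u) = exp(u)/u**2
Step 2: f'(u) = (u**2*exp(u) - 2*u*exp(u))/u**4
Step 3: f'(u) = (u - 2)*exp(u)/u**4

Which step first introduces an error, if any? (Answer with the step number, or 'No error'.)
Step 3

Step 3 is incorrect due to a wrong exponent.
The step shows: (u - 2)*exp(u)/u**4
The correct value should be: (u - 2)*exp(u)/u**3

Explanation: The exponent -3 on u was incorrectly written as -4: the term (u - 2)*exp(u)/u**3 was incorrectly written as (u - 2)*exp(u)/u**4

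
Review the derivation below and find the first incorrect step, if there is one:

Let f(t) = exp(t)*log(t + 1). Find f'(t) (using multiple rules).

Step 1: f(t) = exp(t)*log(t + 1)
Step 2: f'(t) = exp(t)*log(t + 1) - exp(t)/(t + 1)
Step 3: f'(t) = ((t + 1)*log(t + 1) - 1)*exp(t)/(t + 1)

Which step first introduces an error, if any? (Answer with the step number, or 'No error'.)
Step 2

Step 2 is incorrect due to a sign flip.
The step shows: exp(t)*log(t + 1) - exp(t)/(t + 1)
The correct value should be: exp(t)*log(t + 1) + exp(t)/(t + 1)

Explanation: The sign of one term was flipped: the term exp(t)/(t + 1) was incorrectly written as -exp(t)/(t + 1)
The later steps are derived from this incorrect expression, so the error originates in Step 2.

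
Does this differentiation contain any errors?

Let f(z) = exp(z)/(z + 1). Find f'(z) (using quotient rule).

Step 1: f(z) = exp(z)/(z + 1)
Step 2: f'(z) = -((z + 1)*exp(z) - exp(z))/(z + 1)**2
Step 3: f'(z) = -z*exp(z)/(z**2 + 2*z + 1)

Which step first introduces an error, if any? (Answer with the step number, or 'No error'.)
Step 2

Step 2 is incorrect due to a sign flip.
The step shows: -((z + 1)*exp(z) - exp(z))/(z + 1)**2
The correct value should be: ((z + 1)*exp(z) - exp(z))/(z + 1)**2

Explanation: The sign of the whole expression was flipped: the term ((z + 1)*exp(z) - exp(z))/(z + 1)**2 was incorrectly written as -((z + 1)*exp(z) - exp(z))/(z + 1)**2
The later steps are derived from this incorrect expression, so the error originates in Step 2.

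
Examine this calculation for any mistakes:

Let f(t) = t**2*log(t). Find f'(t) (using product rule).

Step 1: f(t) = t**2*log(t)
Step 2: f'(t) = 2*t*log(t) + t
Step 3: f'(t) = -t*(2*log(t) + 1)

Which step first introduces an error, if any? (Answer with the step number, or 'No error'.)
Step 3

Step 3 is incorrect due to a sign flip.
The step shows: -t*(2*log(t) + 1)
The correct value should be: t*(2*log(t) + 1)

Explanation: The sign of the whole expression was flipped: the term t*(2*log(t) + 1) was incorrectly written as -t*(2*log(t) + 1)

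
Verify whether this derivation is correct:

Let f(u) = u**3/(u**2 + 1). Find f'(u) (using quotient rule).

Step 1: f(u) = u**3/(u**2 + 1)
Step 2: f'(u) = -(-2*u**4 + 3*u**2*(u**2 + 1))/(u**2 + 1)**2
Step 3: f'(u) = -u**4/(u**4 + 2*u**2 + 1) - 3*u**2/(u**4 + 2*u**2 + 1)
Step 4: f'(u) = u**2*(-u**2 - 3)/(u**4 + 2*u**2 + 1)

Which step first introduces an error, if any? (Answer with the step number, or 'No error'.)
Step 2

Step 2 is incorrect due to a sign flip.
The step shows: -(-2*u**4 + 3*u**2*(u**2 + 1))/(u**2 + 1)**2
The correct value should be: (-2*u**4 + 3*u**2*(u**2 + 1))/(u**2 + 1)**2

Explanation: The sign of the whole expression was flipped: the term (-2*u**4 + 3*u**2*(u**2 + 1))/(u**2 + 1)**2 was incorrectly written as -(-2*u**4 + 3*u**2*(u**2 + 1))/(u**2 + 1)**2
The later steps are derived from this incorrect expression, so the error originates in Step 2.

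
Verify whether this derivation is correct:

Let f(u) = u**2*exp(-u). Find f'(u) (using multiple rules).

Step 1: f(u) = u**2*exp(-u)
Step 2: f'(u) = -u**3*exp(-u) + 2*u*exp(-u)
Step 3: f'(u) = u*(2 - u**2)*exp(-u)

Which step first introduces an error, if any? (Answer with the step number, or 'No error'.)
Step 2

Step 2 is incorrect due to a wrong exponent.
The step shows: -u**3*exp(-u) + 2*u*exp(-u)
The correct value should be: -u**2*exp(-u) + 2*u*exp(-u)

Explanation: The exponent 2 on u was incorrectly written as 3: the term -u**2*exp(-u) was incorrectly written as -u**3*exp(-u)
The later steps are derived from this incorrect expression, so the error originates in Step 2.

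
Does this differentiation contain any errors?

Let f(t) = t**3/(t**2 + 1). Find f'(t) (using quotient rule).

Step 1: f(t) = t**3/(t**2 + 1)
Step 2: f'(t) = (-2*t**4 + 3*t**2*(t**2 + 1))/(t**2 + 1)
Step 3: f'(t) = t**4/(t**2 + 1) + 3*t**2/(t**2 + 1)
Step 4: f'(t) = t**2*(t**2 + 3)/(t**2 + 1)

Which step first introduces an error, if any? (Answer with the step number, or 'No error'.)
Step 2

Step 2 is incorrect due to a wrong exponent.
The step shows: (-2*t**4 + 3*t**2*(t**2 + 1))/(t**2 + 1)
The correct value should be: (-2*t**4 + 3*t**2*(t**2 + 1))/(t**2 + 1)**2

Explanation: The exponent -2 on t**2 + 1 was incorrectly written as -1: the term (-2*t**4 + 3*t**2*(t**2 + 1))/(t**2 + 1)**2 was incorrectly written as (-2*t**4 + 3*t**2*(t**2 + 1))/(t**2 + 1)
The later steps are derived from this incorrect expression, so the error originates in Step 2.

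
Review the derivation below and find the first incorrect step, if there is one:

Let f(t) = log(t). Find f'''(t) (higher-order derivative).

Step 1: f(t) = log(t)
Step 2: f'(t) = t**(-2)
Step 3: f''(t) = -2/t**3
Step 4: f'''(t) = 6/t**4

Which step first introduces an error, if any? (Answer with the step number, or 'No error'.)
Step 2

Step 2 is incorrect due to a wrong exponent.
The step shows: t**(-2)
The correct value should be: 1/t

Explanation: The exponent -1 on t was incorrectly written as -2: the term 1/t was incorrectly written as t**(-2)
The later steps are derived from this incorrect expression, so the error originates in Step 2.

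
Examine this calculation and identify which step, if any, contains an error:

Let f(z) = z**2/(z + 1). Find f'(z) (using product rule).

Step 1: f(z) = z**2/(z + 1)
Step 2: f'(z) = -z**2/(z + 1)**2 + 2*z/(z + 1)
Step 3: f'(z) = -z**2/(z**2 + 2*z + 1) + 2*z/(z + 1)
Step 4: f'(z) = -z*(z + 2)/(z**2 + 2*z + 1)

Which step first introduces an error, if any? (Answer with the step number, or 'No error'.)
Step 4

Step 4 is incorrect due to a sign flip.
The step shows: -z*(z + 2)/(z**2 + 2*z + 1)
The correct value should be: z*(z + 2)/(z**2 + 2*z + 1)

Explanation: The sign of the whole expression was flipped: the term z*(z + 2)/(z**2 + 2*z + 1) was incorrectly written as -z*(z + 2)/(z**2 + 2*z + 1)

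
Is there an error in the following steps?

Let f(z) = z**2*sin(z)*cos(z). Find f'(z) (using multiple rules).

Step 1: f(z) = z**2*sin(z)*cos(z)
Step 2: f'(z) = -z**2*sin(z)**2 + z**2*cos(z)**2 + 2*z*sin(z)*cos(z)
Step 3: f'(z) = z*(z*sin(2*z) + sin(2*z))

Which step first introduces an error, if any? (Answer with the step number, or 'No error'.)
Step 3

Step 3 is incorrect due to a wrong trig function.
The step shows: z*(z*sin(2*z) + sin(2*z))
The correct value should be: z*(z*cos(2*z) + sin(2*z))

Explanation: cos(2*z) was incorrectly written as sin(2*z): the term z*(z*cos(2*z) + sin(2*z)) was incorrectly written as z*(z*sin(2*z) + sin(2*z))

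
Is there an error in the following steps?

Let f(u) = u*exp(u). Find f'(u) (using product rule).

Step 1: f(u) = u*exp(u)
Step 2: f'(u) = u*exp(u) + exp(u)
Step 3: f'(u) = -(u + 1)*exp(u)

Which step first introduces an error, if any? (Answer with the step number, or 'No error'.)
Step 3

Step 3 is incorrect due to a sign flip.
The step shows: -(u + 1)*exp(u)
The correct value should be: (u + 1)*exp(u)

Explanation: The sign of the whole expression was flipped: the term (u + 1)*exp(u) was incorrectly written as -(u + 1)*exp(u)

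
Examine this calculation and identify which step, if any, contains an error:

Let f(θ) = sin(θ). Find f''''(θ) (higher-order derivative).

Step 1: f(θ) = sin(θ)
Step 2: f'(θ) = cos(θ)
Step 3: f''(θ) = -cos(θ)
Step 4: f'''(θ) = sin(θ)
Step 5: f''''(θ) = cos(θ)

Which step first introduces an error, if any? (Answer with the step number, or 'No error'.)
Step 3

Step 3 is incorrect due to a wrong trig function.
The step shows: -cos(θ)
The correct value should be: -sin(θ)

Explanation: sin(θ) was incorrectly written as cos(θ): the term -sin(θ) was incorrectly written as -cos(θ)
The later steps are derived from this incorrect expression, so the error originates in Step 3.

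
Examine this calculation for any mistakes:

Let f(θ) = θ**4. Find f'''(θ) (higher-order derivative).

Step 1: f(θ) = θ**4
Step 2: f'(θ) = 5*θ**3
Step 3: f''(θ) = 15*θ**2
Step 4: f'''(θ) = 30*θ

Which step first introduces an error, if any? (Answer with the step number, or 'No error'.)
Step 2

Step 2 is incorrect due to a wrong coefficient.
The step shows: 5*θ**3
The correct value should be: 4*θ**3

Explanation: The coefficient 4 was incorrectly written as 5: the term 4*θ**3 was incorrectly written as 5*θ**3
The later steps are derived from this incorrect expression, so the error originates in Step 2.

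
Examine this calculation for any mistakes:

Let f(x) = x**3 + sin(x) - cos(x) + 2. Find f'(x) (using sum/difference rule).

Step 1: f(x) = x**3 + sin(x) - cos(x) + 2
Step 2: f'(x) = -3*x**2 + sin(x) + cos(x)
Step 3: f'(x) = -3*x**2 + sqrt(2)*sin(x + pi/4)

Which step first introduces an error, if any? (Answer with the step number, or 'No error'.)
Step 2

Step 2 is incorrect due to a sign flip.
The step shows: -3*x**2 + sin(x) + cos(x)
The correct value should be: 3*x**2 + sin(x) + cos(x)

Explanation: The sign of one term was flipped: the term 3*x**2 was incorrectly written as -3*x**2
The later steps are derived from this incorrect expression, so the error originates in Step 2.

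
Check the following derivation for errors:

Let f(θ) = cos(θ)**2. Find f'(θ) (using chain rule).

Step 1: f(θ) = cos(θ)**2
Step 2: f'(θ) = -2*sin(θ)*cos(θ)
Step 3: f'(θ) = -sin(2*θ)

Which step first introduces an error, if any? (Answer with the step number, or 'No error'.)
No error

All steps in this derivation are correct.
The final answer f'(θ) = -sin(2*θ) is valid.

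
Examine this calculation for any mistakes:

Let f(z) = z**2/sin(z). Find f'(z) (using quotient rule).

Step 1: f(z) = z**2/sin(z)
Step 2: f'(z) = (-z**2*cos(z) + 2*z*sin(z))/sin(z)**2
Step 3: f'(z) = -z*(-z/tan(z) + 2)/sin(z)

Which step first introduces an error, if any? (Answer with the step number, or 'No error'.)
Step 3

Step 3 is incorrect due to a sign flip.
The step shows: -z*(-z/tan(z) + 2)/sin(z)
The correct value should be: z*(-z/tan(z) + 2)/sin(z)

Explanation: The sign of the whole expression was flipped: the term z*(-z/tan(z) + 2)/sin(z) was incorrectly written as -z*(-z/tan(z) + 2)/sin(z)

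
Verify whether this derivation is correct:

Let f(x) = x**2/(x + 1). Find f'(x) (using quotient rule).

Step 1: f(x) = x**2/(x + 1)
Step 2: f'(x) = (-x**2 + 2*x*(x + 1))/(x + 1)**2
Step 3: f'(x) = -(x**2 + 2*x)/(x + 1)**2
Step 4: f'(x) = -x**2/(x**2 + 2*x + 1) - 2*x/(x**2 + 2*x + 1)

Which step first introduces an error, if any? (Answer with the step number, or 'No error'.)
Step 3

Step 3 is incorrect due to a sign flip.
The step shows: -(x**2 + 2*x)/(x + 1)**2
The correct value should be: (x**2 + 2*x)/(x + 1)**2

Explanation: The sign of the whole expression was flipped: the term (x**2 + 2*x)/(x + 1)**2 was incorrectly written as -(x**2 + 2*x)/(x + 1)**2
The later steps are derived from this incorrect expression, so the error originates in Step 3.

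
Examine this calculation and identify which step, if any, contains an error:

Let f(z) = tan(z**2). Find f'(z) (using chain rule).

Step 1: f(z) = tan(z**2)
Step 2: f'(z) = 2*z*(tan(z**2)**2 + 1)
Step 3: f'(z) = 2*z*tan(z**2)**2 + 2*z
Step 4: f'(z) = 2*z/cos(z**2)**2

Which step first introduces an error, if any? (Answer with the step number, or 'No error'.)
No error

All steps in this derivation are correct.
The final answer f'(z) = 2*z/cos(z**2)**2 is valid.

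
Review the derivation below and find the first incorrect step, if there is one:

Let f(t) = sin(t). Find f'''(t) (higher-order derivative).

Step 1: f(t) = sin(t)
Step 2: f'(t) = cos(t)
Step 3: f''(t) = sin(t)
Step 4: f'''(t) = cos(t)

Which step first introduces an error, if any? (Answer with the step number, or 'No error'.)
Step 3

Step 3 is incorrect due to a sign flip.
The step shows: sin(t)
The correct value should be: -sin(t)

Explanation: The sign of the whole expression was flipped: the term -sin(t) was incorrectly written as sin(t)
The later steps are derived from this incorrect expression, so the error originates in Step 3.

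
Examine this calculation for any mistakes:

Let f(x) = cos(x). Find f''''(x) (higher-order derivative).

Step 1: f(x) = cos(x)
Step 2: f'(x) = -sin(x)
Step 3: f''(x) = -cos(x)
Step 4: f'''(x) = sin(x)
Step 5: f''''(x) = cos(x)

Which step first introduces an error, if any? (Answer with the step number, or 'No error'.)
No error

All steps in this derivation are correct.
The final answer f''''(x) = cos(x) is valid.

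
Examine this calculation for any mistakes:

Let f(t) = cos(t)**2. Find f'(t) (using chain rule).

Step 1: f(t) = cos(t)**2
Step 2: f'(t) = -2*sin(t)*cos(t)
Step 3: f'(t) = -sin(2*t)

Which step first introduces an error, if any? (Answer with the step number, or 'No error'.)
No error

All steps in this derivation are correct.
The final answer f'(t) = -sin(2*t) is valid.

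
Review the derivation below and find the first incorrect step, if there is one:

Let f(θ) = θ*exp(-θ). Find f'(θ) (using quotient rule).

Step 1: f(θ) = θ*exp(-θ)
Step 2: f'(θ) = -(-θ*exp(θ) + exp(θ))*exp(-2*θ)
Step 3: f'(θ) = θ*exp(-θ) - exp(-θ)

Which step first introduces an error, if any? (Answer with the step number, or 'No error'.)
Step 2

Step 2 is incorrect due to a sign flip.
The step shows: -(-θ*exp(θ) + exp(θ))*exp(-2*θ)
The correct value should be: (-θ*exp(θ) + exp(θ))*exp(-2*θ)

Explanation: The sign of the whole expression was flipped: the term (-θ*exp(θ) + exp(θ))*exp(-2*θ) was incorrectly written as -(-θ*exp(θ) + exp(θ))*exp(-2*θ)
The later steps are derived from this incorrect expression, so the error originates in Step 2.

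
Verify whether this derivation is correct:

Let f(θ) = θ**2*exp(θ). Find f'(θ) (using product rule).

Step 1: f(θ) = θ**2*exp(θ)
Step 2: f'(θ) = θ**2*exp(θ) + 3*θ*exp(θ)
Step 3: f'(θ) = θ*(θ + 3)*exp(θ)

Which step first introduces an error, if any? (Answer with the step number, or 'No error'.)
Step 2

Step 2 is incorrect due to a wrong coefficient.
The step shows: θ**2*exp(θ) + 3*θ*exp(θ)
The correct value should be: θ**2*exp(θ) + 2*θ*exp(θ)

Explanation: The coefficient 2 was incorrectly written as 3: the term 2*θ*exp(θ) was incorrectly written as 3*θ*exp(θ)
The later steps are derived from this incorrect expression, so the error originates in Step 2.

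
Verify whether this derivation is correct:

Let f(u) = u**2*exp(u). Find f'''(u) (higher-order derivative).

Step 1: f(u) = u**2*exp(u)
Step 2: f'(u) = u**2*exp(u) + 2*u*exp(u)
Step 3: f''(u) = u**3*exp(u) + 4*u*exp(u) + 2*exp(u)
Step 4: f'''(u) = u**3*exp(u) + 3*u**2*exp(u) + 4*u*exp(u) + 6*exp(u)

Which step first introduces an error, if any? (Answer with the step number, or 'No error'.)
Step 3

Step 3 is incorrect due to a wrong exponent.
The step shows: u**3*exp(u) + 4*u*exp(u) + 2*exp(u)
The correct value should be: u**2*exp(u) + 4*u*exp(u) + 2*exp(u)

Explanation: The exponent 2 on u was incorrectly written as 3: the term u**2*exp(u) was incorrectly written as u**3*exp(u)
The later steps are derived from this incorrect expression, so the error originates in Step 3.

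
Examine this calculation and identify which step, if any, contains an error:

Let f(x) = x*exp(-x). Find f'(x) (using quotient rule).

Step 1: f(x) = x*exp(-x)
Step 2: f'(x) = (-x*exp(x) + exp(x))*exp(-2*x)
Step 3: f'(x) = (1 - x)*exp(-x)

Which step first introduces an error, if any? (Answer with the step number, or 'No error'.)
No error

All steps in this derivation are correct.
The final answer f'(x) = (1 - x)*exp(-x) is valid.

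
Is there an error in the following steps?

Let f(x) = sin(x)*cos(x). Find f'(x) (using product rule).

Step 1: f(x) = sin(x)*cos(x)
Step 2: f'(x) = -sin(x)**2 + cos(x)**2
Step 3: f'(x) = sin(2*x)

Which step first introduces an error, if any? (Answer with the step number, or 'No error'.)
Step 3

Step 3 is incorrect due to a wrong trig function.
The step shows: sin(2*x)
The correct value should be: cos(2*x)

Explanation: cos(2*x) was incorrectly written as sin(2*x): the term cos(2*x) was incorrectly written as sin(2*x)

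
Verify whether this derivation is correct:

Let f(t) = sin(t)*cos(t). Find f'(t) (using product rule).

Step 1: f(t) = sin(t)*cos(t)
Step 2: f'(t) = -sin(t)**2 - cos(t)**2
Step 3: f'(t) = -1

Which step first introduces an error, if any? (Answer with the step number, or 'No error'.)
Step 2

Step 2 is incorrect due to a sign flip.
The step shows: -sin(t)**2 - cos(t)**2
The correct value should be: -sin(t)**2 + cos(t)**2

Explanation: The sign of one term was flipped: the term cos(t)**2 was incorrectly written as -cos(t)**2
The later steps are derived from this incorrect expression, so the error originates in Step 2.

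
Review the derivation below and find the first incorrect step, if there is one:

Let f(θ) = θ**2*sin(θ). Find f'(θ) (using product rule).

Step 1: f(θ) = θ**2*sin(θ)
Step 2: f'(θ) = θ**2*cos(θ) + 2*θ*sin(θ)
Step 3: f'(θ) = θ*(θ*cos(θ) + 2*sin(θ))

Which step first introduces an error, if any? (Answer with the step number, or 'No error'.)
No error

All steps in this derivation are correct.
The final answer f'(θ) = θ*(θ*cos(θ) + 2*sin(θ)) is valid.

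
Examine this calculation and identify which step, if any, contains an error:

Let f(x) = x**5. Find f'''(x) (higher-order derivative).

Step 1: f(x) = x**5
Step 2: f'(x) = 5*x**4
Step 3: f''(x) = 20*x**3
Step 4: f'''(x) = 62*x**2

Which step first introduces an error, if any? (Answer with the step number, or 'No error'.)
Step 4

Step 4 is incorrect due to a wrong coefficient.
The step shows: 62*x**2
The correct value should be: 60*x**2

Explanation: The coefficient 60 was incorrectly written as 62: the term 60*x**2 was incorrectly written as 62*x**2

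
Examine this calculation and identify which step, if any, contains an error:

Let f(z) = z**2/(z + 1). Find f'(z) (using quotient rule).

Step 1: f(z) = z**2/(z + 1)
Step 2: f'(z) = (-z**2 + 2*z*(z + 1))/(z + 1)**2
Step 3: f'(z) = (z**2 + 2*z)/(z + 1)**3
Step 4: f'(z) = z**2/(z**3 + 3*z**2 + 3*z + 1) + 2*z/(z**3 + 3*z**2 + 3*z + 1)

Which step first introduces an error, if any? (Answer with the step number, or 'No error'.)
Step 3

Step 3 is incorrect due to a wrong exponent.
The step shows: (z**2 + 2*z)/(z + 1)**3
The correct value should be: (z**2 + 2*z)/(z + 1)**2

Explanation: The exponent -2 on z + 1 was incorrectly written as -3: the term (z**2 + 2*z)/(z + 1)**2 was incorrectly written as (z**2 + 2*z)/(z + 1)**3
The later steps are derived from this incorrect expression, so the error originates in Step 3.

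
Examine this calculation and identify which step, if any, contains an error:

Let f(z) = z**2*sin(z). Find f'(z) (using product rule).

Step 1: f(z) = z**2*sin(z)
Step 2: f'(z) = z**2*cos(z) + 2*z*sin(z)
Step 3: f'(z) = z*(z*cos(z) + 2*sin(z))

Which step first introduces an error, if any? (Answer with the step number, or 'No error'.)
No error

All steps in this derivation are correct.
The final answer f'(z) = z*(z*cos(z) + 2*sin(z)) is valid.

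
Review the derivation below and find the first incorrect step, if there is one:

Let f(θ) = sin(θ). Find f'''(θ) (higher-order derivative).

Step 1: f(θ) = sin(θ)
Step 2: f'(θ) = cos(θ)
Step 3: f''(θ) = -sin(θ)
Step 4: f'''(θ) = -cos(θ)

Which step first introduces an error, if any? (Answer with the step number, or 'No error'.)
No error

All steps in this derivation are correct.
The final answer f'''(θ) = -cos(θ) is valid.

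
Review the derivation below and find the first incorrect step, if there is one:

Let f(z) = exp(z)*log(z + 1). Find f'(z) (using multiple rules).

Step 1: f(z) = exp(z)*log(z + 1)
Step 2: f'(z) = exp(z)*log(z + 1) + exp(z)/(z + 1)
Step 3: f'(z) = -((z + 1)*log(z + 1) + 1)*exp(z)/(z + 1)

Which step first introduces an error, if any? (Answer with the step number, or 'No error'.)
Step 3

Step 3 is incorrect due to a sign flip.
The step shows: -((z + 1)*log(z + 1) + 1)*exp(z)/(z + 1)
The correct value should be: ((z + 1)*log(z + 1) + 1)*exp(z)/(z + 1)

Explanation: The sign of the whole expression was flipped: the term ((z + 1)*log(z + 1) + 1)*exp(z)/(z + 1) was incorrectly written as -((z + 1)*log(z + 1) + 1)*exp(z)/(z + 1)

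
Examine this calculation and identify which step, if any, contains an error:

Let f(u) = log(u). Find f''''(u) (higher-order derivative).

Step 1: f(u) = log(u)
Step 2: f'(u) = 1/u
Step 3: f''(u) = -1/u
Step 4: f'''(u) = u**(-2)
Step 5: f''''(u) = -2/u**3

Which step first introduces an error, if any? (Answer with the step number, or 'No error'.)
Step 3

Step 3 is incorrect due to a wrong exponent.
The step shows: -1/u
The correct value should be: -1/u**2

Explanation: The exponent -2 on u was incorrectly written as -1: the term -1/u**2 was incorrectly written as -1/u
The later steps are derived from this incorrect expression, so the error originates in Step 3.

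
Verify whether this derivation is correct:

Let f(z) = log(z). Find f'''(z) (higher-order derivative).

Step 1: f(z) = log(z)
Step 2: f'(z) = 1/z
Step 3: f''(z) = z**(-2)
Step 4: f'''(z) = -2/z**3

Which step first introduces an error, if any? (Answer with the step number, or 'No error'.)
Step 3

Step 3 is incorrect due to a sign flip.
The step shows: z**(-2)
The correct value should be: -1/z**2

Explanation: The sign of the whole expression was flipped: the term -1/z**2 was incorrectly written as z**(-2)
The later steps are derived from this incorrect expression, so the error originates in Step 3.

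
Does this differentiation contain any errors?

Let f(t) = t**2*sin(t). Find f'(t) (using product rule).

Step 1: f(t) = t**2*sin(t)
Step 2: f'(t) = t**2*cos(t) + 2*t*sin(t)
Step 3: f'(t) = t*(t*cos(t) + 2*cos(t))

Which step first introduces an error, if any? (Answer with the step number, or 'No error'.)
Step 3

Step 3 is incorrect due to a wrong trig function.
The step shows: t*(t*cos(t) + 2*cos(t))
The correct value should be: t*(t*cos(t) + 2*sin(t))

Explanation: sin(t) was incorrectly written as cos(t): the term t*(t*cos(t) + 2*sin(t)) was incorrectly written as t*(t*cos(t) + 2*cos(t))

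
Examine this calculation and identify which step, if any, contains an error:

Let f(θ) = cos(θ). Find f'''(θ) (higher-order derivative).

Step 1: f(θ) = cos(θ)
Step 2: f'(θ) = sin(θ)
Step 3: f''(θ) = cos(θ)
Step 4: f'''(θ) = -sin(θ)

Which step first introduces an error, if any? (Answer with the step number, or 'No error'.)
Step 2

Step 2 is incorrect due to a sign flip.
The step shows: sin(θ)
The correct value should be: -sin(θ)

Explanation: The sign of the whole expression was flipped: the term -sin(θ) was incorrectly written as sin(θ)
The later steps are derived from this incorrect expression, so the error originates in Step 2.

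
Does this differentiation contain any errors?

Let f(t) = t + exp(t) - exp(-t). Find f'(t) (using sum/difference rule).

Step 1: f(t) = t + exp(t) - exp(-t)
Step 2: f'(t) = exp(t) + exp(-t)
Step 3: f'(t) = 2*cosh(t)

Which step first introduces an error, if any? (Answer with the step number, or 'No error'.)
Step 2

Step 2 is incorrect due to a dropped term.
The step shows: exp(t) + exp(-t)
The correct value should be: exp(t) + 1 + exp(-t)

Explanation: A term was dropped: the term 1 was incorrectly omitted
The later steps are derived from this incorrect expression, so the error originates in Step 2.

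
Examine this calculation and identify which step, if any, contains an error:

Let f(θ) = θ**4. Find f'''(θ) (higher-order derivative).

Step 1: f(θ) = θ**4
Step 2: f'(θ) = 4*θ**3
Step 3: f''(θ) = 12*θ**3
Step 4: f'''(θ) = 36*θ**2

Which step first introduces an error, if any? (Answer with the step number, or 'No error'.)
Step 3

Step 3 is incorrect due to a wrong exponent.
The step shows: 12*θ**3
The correct value should be: 12*θ**2

Explanation: The exponent 2 on θ was incorrectly written as 3: the term 12*θ**2 was incorrectly written as 12*θ**3
The later steps are derived from this incorrect expression, so the error originates in Step 3.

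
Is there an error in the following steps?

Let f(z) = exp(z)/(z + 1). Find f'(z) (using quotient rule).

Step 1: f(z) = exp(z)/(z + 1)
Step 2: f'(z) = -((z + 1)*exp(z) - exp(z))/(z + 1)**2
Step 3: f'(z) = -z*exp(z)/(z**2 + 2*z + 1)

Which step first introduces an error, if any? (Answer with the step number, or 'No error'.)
Step 2

Step 2 is incorrect due to a sign flip.
The step shows: -((z + 1)*exp(z) - exp(z))/(z + 1)**2
The correct value should be: ((z + 1)*exp(z) - exp(z))/(z + 1)**2

Explanation: The sign of the whole expression was flipped: the term ((z + 1)*exp(z) - exp(z))/(z + 1)**2 was incorrectly written as -((z + 1)*exp(z) - exp(z))/(z + 1)**2
The later steps are derived from this incorrect expression, so the error originates in Step 2.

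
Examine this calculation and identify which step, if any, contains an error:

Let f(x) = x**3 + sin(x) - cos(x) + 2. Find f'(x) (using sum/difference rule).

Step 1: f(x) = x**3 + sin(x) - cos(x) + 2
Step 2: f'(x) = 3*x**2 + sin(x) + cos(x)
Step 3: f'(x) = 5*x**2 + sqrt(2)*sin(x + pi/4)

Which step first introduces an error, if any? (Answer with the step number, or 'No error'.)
Step 3

Step 3 is incorrect due to a wrong coefficient.
The step shows: 5*x**2 + sqrt(2)*sin(x + pi/4)
The correct value should be: 3*x**2 + sqrt(2)*sin(x + pi/4)

Explanation: The coefficient 3 was incorrectly written as 5: the term 3*x**2 was incorrectly written as 5*x**2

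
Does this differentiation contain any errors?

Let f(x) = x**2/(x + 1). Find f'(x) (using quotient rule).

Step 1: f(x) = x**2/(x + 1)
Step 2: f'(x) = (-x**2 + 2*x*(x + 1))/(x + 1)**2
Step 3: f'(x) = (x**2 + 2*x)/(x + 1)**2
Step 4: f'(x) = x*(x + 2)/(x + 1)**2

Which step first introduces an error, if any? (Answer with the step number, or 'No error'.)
No error

All steps in this derivation are correct.
The final answer f'(x) = x*(x + 2)/(x + 1)**2 is valid.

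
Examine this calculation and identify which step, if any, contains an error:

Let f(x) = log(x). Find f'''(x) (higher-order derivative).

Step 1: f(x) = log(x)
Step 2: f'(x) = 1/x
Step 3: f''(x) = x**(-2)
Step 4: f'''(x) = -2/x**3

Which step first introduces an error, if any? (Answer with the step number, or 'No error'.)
Step 3

Step 3 is incorrect due to a sign flip.
The step shows: x**(-2)
The correct value should be: -1/x**2

Explanation: The sign of the whole expression was flipped: the term -1/x**2 was incorrectly written as x**(-2)
The later steps are derived from this incorrect expression, so the error originates in Step 3.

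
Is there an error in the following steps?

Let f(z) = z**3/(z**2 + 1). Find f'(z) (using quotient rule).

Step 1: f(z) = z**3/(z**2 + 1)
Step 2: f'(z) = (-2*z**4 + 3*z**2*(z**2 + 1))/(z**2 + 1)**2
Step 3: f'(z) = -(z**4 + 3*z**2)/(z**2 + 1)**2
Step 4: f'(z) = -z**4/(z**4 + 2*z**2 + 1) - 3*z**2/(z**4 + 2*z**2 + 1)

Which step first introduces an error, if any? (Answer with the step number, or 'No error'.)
Step 3

Step 3 is incorrect due to a sign flip.
The step shows: -(z**4 + 3*z**2)/(z**2 + 1)**2
The correct value should be: (z**4 + 3*z**2)/(z**2 + 1)**2

Explanation: The sign of the whole expression was flipped: the term (z**4 + 3*z**2)/(z**2 + 1)**2 was incorrectly written as -(z**4 + 3*z**2)/(z**2 + 1)**2
The later steps are derived from this incorrect expression, so the error originates in Step 3.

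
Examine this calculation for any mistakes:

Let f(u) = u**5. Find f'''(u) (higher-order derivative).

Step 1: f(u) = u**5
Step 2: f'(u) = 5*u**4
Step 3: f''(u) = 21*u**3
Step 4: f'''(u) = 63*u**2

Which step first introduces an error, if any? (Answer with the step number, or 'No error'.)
Step 3

Step 3 is incorrect due to a wrong coefficient.
The step shows: 21*u**3
The correct value should be: 20*u**3

Explanation: The coefficient 20 was incorrectly written as 21: the term 20*u**3 was incorrectly written as 21*u**3
The later steps are derived from this incorrect expression, so the error originates in Step 3.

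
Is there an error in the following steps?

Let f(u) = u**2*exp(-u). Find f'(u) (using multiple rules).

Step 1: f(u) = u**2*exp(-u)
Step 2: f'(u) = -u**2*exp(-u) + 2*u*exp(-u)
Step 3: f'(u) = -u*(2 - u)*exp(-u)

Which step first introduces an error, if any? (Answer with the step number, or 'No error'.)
Step 3

Step 3 is incorrect due to a sign flip.
The step shows: -u*(2 - u)*exp(-u)
The correct value should be: u*(2 - u)*exp(-u)

Explanation: The sign of the whole expression was flipped: the term u*(2 - u)*exp(-u) was incorrectly written as -u*(2 - u)*exp(-u)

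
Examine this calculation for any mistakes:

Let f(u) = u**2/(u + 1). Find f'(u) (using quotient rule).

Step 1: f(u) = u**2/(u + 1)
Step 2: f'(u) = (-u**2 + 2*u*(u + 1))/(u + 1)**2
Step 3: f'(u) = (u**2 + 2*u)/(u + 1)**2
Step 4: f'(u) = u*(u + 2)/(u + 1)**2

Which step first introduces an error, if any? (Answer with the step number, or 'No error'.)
No error

All steps in this derivation are correct.
The final answer f'(u) = u*(u + 2)/(u + 1)**2 is valid.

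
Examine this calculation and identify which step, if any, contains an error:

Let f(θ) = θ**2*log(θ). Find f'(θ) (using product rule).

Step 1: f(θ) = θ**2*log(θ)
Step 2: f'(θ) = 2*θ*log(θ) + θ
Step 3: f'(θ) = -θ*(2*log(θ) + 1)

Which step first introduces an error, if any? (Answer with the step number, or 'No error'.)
Step 3

Step 3 is incorrect due to a sign flip.
The step shows: -θ*(2*log(θ) + 1)
The correct value should be: θ*(2*log(θ) + 1)

Explanation: The sign of the whole expression was flipped: the term θ*(2*log(θ) + 1) was incorrectly written as -θ*(2*log(θ) + 1)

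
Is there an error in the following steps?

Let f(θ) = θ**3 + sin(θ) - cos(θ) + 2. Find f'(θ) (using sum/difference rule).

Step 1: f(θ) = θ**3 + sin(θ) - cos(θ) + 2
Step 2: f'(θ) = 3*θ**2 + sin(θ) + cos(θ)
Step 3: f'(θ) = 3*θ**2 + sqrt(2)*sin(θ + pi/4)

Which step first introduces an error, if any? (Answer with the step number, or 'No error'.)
No error

All steps in this derivation are correct.
The final answer f'(θ) = 3*θ**2 + sqrt(2)*sin(θ + pi/4) is valid.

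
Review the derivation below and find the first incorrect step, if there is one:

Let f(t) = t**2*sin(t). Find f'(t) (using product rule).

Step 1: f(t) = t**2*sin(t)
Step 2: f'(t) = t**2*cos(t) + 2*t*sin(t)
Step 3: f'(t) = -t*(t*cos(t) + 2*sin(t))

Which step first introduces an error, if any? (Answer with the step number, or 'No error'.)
Step 3

Step 3 is incorrect due to a sign flip.
The step shows: -t*(t*cos(t) + 2*sin(t))
The correct value should be: t*(t*cos(t) + 2*sin(t))

Explanation: The sign of the whole expression was flipped: the term t*(t*cos(t) + 2*sin(t)) was incorrectly written as -t*(t*cos(t) + 2*sin(t))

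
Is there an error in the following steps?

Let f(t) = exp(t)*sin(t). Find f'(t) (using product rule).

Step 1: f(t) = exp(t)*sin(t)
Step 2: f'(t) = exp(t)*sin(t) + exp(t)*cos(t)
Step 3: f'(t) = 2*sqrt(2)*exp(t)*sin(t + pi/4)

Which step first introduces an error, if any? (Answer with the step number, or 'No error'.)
Step 3

Step 3 is incorrect due to a wrong exponent.
The step shows: 2*sqrt(2)*exp(t)*sin(t + pi/4)
The correct value should be: sqrt(2)*exp(t)*sin(t + pi/4)

Explanation: The exponent 1/2 on 2 was incorrectly written as 3/2: the term sqrt(2)*exp(t)*sin(t + pi/4) was incorrectly written as 2*sqrt(2)*exp(t)*sin(t + pi/4)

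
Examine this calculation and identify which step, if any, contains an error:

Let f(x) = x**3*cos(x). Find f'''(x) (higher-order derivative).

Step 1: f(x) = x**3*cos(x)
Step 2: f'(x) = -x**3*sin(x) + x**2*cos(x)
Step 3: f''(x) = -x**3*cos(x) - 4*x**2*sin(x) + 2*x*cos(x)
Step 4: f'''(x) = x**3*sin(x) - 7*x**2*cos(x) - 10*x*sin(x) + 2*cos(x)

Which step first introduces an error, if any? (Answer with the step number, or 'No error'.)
Step 2

Step 2 is incorrect due to a wrong coefficient.
The step shows: -x**3*sin(x) + x**2*cos(x)
The correct value should be: -x**3*sin(x) + 3*x**2*cos(x)

Explanation: The coefficient 3 was incorrectly written as 1: the term 3*x**2*cos(x) was incorrectly written as x**2*cos(x)
The later steps are derived from this incorrect expression, so the error originates in Step 2.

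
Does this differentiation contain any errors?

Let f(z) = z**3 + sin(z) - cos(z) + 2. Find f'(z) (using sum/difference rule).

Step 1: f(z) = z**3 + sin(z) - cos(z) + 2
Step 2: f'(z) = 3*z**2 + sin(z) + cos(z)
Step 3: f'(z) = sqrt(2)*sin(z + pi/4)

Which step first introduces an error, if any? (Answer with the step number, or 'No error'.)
Step 3

Step 3 is incorrect due to a dropped term.
The step shows: sqrt(2)*sin(z + pi/4)
The correct value should be: 3*z**2 + sqrt(2)*sin(z + pi/4)

Explanation: A term was dropped: the term 3*z**2 was incorrectly omitted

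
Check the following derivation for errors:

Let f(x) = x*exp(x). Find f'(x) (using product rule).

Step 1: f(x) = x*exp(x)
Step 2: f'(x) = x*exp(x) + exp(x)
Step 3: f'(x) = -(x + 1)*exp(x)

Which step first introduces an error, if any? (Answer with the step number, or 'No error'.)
Step 3

Step 3 is incorrect due to a sign flip.
The step shows: -(x + 1)*exp(x)
The correct value should be: (x + 1)*exp(x)

Explanation: The sign of the whole expression was flipped: the term (x + 1)*exp(x) was incorrectly written as -(x + 1)*exp(x)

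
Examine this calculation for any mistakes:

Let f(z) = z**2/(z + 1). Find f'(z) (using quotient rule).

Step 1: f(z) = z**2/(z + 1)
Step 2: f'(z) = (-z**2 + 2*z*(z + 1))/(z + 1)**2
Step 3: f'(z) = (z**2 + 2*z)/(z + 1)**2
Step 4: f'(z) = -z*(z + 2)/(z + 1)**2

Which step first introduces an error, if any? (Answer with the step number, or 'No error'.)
Step 4

Step 4 is incorrect due to a sign flip.
The step shows: -z*(z + 2)/(z + 1)**2
The correct value should be: z*(z + 2)/(z + 1)**2

Explanation: The sign of the whole expression was flipped: the term z*(z + 2)/(z + 1)**2 was incorrectly written as -z*(z + 2)/(z + 1)**2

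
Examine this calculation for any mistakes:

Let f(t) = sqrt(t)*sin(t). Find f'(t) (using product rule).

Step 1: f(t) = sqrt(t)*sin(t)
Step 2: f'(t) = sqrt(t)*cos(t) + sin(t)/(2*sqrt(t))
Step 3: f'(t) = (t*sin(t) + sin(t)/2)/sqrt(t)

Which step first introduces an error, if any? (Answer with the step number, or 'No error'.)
Step 3

Step 3 is incorrect due to a wrong trig function.
The step shows: (t*sin(t) + sin(t)/2)/sqrt(t)
The correct value should be: (t*cos(t) + sin(t)/2)/sqrt(t)

Explanation: cos(t) was incorrectly written as sin(t): the term (t*cos(t) + sin(t)/2)/sqrt(t) was incorrectly written as (t*sin(t) + sin(t)/2)/sqrt(t)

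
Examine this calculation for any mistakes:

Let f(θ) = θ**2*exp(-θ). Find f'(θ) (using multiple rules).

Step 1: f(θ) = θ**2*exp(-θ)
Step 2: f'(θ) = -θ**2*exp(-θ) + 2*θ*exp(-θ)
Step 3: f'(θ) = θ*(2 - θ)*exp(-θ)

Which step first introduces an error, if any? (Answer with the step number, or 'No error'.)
No error

All steps in this derivation are correct.
The final answer f'(θ) = θ*(2 - θ)*exp(-θ) is valid.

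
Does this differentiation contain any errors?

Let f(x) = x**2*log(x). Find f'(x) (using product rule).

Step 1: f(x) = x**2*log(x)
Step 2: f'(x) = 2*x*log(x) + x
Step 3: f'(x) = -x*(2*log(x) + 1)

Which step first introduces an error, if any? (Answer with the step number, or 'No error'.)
Step 3

Step 3 is incorrect due to a sign flip.
The step shows: -x*(2*log(x) + 1)
The correct value should be: x*(2*log(x) + 1)

Explanation: The sign of the whole expression was flipped: the term x*(2*log(x) + 1) was incorrectly written as -x*(2*log(x) + 1)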